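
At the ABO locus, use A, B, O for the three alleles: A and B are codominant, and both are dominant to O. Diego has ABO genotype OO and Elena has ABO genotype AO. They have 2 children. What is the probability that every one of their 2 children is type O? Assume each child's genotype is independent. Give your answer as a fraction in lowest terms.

1/4

ABO cross OO × AO → 1/2 O, 1/2 A.
So P(type O) = 1/2 per child.
All 2 independent: (1/2)^2 = 1/4.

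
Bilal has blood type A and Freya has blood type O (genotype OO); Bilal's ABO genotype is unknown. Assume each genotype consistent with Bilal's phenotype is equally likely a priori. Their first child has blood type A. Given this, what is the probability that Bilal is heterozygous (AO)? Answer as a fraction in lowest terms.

Possible genotypes: Bilal ∈ {AA, AO}; Freya ∈ {OO}.
Weight each parental genotype pair by prior × P(type-A child):
  AA × OO: posterior weight 2/3.
  AO × OO: posterior weight 1/3.
Sum the posterior weight over pairs where Bilal is AO: 1/3.

1/3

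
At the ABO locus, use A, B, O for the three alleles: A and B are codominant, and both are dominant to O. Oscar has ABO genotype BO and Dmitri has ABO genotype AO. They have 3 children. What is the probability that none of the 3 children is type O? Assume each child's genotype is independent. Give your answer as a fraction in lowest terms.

ABO cross BO × AO → 1/4 O, 1/4 A, 1/4 B, 1/4 AB.
So P(type O) = 1/4 per child.
P(not type O) = 3/4 for one child; (3/4)^3 = 27/64.

27/64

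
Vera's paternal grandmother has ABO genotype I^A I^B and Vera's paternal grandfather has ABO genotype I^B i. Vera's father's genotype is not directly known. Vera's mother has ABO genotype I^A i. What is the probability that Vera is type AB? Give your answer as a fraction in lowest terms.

Vera's father's ABO genotype from I^A I^B × I^B i: 1/4 I^A I^B, 1/4 I^A i, 1/4 I^B I^B, 1/4 I^B i.
Crossing each possibility with the mother I^A i and summing P(type AB): 1/4·1/4 + 1/4·0 + 1/4·1/2 + 1/4·1/4 = 1/4.

1/4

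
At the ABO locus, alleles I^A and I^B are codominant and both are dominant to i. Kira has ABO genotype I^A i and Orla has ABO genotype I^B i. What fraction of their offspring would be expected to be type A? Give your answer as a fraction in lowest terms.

ABO cross I^A i × I^B i → offspring phenotypes: 1/4 O, 1/4 A, 1/4 B, 1/4 AB.
So P(type A) = 1/4.

1/4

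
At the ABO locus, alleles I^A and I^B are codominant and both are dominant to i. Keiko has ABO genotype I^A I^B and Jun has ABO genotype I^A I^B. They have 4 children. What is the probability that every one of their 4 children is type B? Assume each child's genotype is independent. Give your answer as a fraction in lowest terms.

ABO cross I^A I^B × I^A I^B → 1/4 A, 1/4 B, 1/2 AB.
So P(type B) = 1/4 per child.
All 4 independent: (1/4)^4 = 1/256.

1/256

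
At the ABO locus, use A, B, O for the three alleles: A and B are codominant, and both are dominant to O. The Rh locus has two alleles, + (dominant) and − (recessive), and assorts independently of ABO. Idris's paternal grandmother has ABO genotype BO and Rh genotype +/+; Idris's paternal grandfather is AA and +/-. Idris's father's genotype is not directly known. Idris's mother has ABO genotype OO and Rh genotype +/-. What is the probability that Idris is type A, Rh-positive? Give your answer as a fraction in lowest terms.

Idris's father's ABO genotype from BO × AA: 1/2 AB, 1/2 AO.
Crossing each possibility with the mother OO and summing P(type A): 1/2·1/2 + 1/2·1/2 = 1/2.
Similarly for Rh via the father's Rh distribution: P(Rh+) = 7/8.
Independent loci: 1/2 × 7/8 = 7/16.

7/16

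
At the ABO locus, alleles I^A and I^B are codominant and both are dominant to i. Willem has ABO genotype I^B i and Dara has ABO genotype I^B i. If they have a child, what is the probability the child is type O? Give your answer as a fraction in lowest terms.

1/4

ABO cross I^B i × I^B i → offspring phenotypes: 1/4 O, 3/4 B.
So P(type O) = 1/4.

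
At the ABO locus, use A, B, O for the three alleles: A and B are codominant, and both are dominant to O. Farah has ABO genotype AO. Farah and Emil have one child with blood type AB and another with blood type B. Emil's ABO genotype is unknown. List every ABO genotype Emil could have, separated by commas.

AB, BB, BO

For each candidate genotype of Emil, check whether crossing it with AO can produce every observed child phenotype.
  AA → possible child types {A} ✗
  AB → possible child types {A, B, AB} ✓
  AO → possible child types {O, A} ✗
  BB → possible child types {B, AB} ✓
  BO → possible child types {O, A, B, AB} ✓
  OO → possible child types {O, A} ✗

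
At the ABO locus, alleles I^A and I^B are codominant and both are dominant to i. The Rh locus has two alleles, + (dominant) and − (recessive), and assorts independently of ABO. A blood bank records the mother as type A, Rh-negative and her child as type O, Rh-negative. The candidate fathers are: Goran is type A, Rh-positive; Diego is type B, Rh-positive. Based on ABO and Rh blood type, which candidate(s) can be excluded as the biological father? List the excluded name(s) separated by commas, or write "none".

A candidate is excluded only if no genotype consistent with his phenotype could produce a type O, Rh-negative child with a type A, Rh-negative mother.
Every candidate has at least one consistent genotype combination, so none can be excluded.

none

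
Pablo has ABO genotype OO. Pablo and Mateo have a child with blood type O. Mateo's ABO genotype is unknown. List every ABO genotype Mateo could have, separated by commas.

AO, BO, OO

For each candidate genotype of Mateo, check whether crossing it with OO can produce every observed child phenotype.
  AA → possible child types {A} ✗
  AB → possible child types {A, B} ✗
  AO → possible child types {O, A} ✓
  BB → possible child types {B} ✗
  BO → possible child types {O, B} ✓
  OO → possible child types {O} ✓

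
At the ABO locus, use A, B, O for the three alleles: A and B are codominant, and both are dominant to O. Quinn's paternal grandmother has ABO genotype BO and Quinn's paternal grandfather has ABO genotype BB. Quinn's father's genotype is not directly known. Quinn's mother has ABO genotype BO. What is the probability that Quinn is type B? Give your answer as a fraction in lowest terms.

7/8

Quinn's father's ABO genotype from BO × BB: 1/2 BB, 1/2 BO.
Crossing each possibility with the mother BO and summing P(type B): 1/2·1 + 1/2·3/4 = 7/8.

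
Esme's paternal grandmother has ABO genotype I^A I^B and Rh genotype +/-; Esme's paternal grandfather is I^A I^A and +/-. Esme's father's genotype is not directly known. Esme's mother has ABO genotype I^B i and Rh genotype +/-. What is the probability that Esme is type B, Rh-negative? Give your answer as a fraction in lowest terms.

Esme's father's ABO genotype from I^A I^B × I^A I^A: 1/2 I^A I^A, 1/2 I^A I^B.
Crossing each possibility with the mother I^B i and summing P(type B): 1/2·0 + 1/2·1/2 = 1/4.
Similarly for Rh via the father's Rh distribution: P(Rh-) = 1/4.
Independent loci: 1/4 × 1/4 = 1/16.

1/16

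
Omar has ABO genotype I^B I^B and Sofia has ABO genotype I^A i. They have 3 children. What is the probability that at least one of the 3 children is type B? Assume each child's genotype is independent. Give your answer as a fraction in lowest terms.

7/8

ABO cross I^B I^B × I^A i → 1/2 B, 1/2 AB.
So P(type B) = 1/2 per child.
P(none) = (1/2)^3 = 1/8; P(at least one) = 1 − 1/8 = 7/8.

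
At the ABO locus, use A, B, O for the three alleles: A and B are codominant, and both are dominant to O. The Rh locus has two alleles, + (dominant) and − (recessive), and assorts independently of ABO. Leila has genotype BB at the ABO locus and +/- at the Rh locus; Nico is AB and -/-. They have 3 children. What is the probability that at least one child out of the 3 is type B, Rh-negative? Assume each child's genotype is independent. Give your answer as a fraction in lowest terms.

37/64

ABO cross BB × AB → 1/2 B, 1/2 AB.
Rh cross +/- × -/- → 1/2 Rh+, 1/2 Rh-; so P(type B, Rh-negative) = 1/2 × 1/2 = 1/4 per child.
P(none) = (3/4)^3 = 27/64; P(at least one) = 1 − 27/64 = 37/64.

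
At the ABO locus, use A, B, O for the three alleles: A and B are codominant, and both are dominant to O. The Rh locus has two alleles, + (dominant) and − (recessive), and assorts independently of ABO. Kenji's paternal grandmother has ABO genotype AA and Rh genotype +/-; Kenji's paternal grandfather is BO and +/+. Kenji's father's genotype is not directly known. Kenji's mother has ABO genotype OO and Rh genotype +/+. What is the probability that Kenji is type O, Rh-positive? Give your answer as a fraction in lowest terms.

1/4

Kenji's father's ABO genotype from AA × BO: 1/2 AB, 1/2 AO.
Crossing each possibility with the mother OO and summing P(type O): 1/2·0 + 1/2·1/2 = 1/4.
Similarly for Rh via the father's Rh distribution: P(Rh+) = 1.
Independent loci: 1/4 × 1 = 1/4.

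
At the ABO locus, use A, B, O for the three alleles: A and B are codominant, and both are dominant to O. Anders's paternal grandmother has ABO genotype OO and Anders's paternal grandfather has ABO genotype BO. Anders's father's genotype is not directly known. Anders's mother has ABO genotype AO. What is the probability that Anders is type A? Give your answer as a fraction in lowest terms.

3/8

Anders's father's ABO genotype from OO × BO: 1/2 BO, 1/2 OO.
Crossing each possibility with the mother AO and summing P(type A): 1/2·1/4 + 1/2·1/2 = 3/8.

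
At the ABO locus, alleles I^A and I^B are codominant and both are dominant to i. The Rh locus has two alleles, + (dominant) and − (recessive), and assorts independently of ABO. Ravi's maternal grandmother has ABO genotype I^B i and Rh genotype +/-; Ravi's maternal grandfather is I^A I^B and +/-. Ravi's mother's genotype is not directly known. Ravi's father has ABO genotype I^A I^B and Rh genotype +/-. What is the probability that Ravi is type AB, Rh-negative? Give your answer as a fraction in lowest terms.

Ravi's mother's ABO genotype from I^B i × I^A I^B: 1/4 I^A I^B, 1/4 I^A i, 1/4 I^B I^B, 1/4 I^B i.
Crossing each possibility with the father I^A I^B and summing P(type AB): 1/4·1/2 + 1/4·1/4 + 1/4·1/2 + 1/4·1/4 = 3/8.
Similarly for Rh via the mother's Rh distribution: P(Rh-) = 1/4.
Independent loci: 3/8 × 1/4 = 3/32.

3/32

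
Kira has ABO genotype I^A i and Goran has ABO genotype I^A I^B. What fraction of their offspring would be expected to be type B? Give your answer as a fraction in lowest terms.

1/4

ABO cross I^A i × I^A I^B → offspring phenotypes: 1/2 A, 1/4 B, 1/4 AB.
So P(type B) = 1/4.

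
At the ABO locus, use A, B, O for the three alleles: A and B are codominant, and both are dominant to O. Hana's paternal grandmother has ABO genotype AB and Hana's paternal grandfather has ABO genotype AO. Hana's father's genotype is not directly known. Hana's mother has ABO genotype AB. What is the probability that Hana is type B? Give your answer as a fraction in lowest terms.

Hana's father's ABO genotype from AB × AO: 1/4 AA, 1/4 AB, 1/4 AO, 1/4 BO.
Crossing each possibility with the mother AB and summing P(type B): 1/4·0 + 1/4·1/4 + 1/4·1/4 + 1/4·1/2 = 1/4.

1/4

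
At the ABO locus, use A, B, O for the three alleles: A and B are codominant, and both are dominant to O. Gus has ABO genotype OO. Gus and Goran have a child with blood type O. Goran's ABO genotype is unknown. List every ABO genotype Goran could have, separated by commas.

AO, BO, OO

For each candidate genotype of Goran, check whether crossing it with OO can produce every observed child phenotype.
  AA → possible child types {A} ✗
  AB → possible child types {A, B} ✗
  AO → possible child types {O, A} ✓
  BB → possible child types {B} ✗
  BO → possible child types {O, B} ✓
  OO → possible child types {O} ✓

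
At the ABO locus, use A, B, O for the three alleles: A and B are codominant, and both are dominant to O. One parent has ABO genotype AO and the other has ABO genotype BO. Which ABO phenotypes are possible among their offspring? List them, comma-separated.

O, A, B, AB

Gametes from AO × BO give offspring ABO genotypes AB, AO, BO, OO, i.e. phenotypes O, A, B, AB.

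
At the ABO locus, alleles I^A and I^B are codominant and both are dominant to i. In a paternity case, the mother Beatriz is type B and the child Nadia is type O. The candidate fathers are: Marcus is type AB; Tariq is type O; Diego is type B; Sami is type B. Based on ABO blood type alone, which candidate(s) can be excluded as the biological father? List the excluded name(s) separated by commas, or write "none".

Marcus

A candidate is excluded only if no genotype consistent with his phenotype could produce a type O child with a type B mother.
Marcus (type AB): no genotype consistent with that phenotype can produce a type-O child with a type-B mother.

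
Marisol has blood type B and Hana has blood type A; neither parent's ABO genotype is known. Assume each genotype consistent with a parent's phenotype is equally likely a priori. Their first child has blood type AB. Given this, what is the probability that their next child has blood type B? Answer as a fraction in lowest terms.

Possible genotypes: Marisol ∈ {BB, BO}; Hana ∈ {AA, AO}.
Weight each parental genotype pair by prior × P(type-AB child):
  BB × AA: posterior weight 4/9; P(next child type B) = 0.
  BB × AO: posterior weight 2/9; P(next child type B) = 1/2.
  BO × AA: posterior weight 2/9; P(next child type B) = 0.
  BO × AO: posterior weight 1/9; P(next child type B) = 1/4.
Weighted sum = 5/36.

5/36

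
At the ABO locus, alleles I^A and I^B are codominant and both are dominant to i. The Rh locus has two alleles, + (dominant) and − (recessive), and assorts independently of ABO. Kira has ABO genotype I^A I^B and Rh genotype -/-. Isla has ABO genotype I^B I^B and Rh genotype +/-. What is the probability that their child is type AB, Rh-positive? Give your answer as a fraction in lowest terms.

1/4

ABO cross I^A I^B × I^B I^B → offspring phenotypes: 1/2 B, 1/2 AB.
Rh cross -/- × +/- → 1/2 Rh+, 1/2 Rh-.
Independent loci: P(type AB, Rh-positive) = 1/2 × 1/2 = 1/4.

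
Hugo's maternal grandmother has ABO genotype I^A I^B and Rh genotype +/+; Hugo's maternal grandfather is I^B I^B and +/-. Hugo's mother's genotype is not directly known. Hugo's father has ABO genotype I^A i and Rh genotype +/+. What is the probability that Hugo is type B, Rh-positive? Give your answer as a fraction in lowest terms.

Hugo's mother's ABO genotype from I^A I^B × I^B I^B: 1/2 I^A I^B, 1/2 I^B I^B.
Crossing each possibility with the father I^A i and summing P(type B): 1/2·1/4 + 1/2·1/2 = 3/8.
Similarly for Rh via the mother's Rh distribution: P(Rh+) = 1.
Independent loci: 3/8 × 1 = 3/8.

3/8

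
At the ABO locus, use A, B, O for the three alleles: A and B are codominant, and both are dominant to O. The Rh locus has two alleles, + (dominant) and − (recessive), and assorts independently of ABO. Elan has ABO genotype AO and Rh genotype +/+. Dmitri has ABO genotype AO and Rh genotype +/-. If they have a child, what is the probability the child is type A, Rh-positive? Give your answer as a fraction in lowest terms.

3/4

ABO cross AO × AO → offspring phenotypes: 1/4 O, 3/4 A.
Rh cross +/+ × +/- → 1 Rh+.
Independent loci: P(type A, Rh-positive) = 3/4 × 1 = 3/4.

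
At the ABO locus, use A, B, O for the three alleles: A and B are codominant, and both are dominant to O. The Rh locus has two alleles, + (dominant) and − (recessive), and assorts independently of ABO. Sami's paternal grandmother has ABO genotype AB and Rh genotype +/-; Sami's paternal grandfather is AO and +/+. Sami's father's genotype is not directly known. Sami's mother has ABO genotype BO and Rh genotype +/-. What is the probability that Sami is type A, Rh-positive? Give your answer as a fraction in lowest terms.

Sami's father's ABO genotype from AB × AO: 1/4 AA, 1/4 AB, 1/4 AO, 1/4 BO.
Crossing each possibility with the mother BO and summing P(type A): 1/4·1/2 + 1/4·1/4 + 1/4·1/4 + 1/4·0 = 1/4.
Similarly for Rh via the father's Rh distribution: P(Rh+) = 7/8.
Independent loci: 1/4 × 7/8 = 7/32.

7/32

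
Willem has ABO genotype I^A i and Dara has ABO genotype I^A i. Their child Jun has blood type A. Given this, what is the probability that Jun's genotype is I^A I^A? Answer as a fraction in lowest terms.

Cross I^A i × I^A i → 1/4 I^A I^A, 1/2 I^A i, 1/4 i i.
Type-A genotypes among offspring: I^A I^A (1/4), I^A i (1/2); total 3/4.
P(I^A I^A | type A) = (1/4) / (3/4) = 1/3.

1/3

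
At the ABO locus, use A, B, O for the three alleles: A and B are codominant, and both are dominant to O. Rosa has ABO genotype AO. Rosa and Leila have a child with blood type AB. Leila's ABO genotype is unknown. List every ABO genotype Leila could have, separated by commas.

AB, BB, BO

For each candidate genotype of Leila, check whether crossing it with AO can produce every observed child phenotype.
  AA → possible child types {A} ✗
  AB → possible child types {A, B, AB} ✓
  AO → possible child types {O, A} ✗
  BB → possible child types {B, AB} ✓
  BO → possible child types {O, A, B, AB} ✓
  OO → possible child types {O, A} ✗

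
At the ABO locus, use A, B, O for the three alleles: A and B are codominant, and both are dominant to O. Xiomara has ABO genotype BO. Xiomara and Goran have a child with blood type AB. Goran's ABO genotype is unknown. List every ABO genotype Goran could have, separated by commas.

AA, AB, AO

For each candidate genotype of Goran, check whether crossing it with BO can produce every observed child phenotype.
  AA → possible child types {A, AB} ✓
  AB → possible child types {A, B, AB} ✓
  AO → possible child types {O, A, B, AB} ✓
  BB → possible child types {B} ✗
  BO → possible child types {O, B} ✗
  OO → possible child types {O, B} ✗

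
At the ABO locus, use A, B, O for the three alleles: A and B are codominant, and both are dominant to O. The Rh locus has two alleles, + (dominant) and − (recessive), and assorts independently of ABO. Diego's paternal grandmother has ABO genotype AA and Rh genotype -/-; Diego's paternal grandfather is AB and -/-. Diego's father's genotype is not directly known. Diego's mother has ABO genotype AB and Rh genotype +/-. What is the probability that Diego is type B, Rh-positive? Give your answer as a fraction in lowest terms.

Diego's father's ABO genotype from AA × AB: 1/2 AA, 1/2 AB.
Crossing each possibility with the mother AB and summing P(type B): 1/2·0 + 1/2·1/4 = 1/8.
Similarly for Rh via the father's Rh distribution: P(Rh+) = 1/2.
Independent loci: 1/8 × 1/2 = 1/16.

1/16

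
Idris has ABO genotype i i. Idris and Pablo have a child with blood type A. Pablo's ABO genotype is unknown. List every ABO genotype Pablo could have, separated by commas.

For each candidate genotype of Pablo, check whether crossing it with i i can produce every observed child phenotype.
  I^A I^A → possible child types {A} ✓
  I^A I^B → possible child types {A, B} ✓
  I^A i → possible child types {O, A} ✓
  I^B I^B → possible child types {B} ✗
  I^B i → possible child types {O, B} ✗
  i i → possible child types {O} ✗

I^A I^A, I^A I^B, I^A i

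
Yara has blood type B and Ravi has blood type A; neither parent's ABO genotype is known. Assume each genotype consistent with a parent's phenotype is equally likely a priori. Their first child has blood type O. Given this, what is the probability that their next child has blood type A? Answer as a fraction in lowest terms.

Possible genotypes: Yara ∈ {BB, BO}; Ravi ∈ {AA, AO}.
Weight each parental genotype pair by prior × P(type-O child):
  BO × AO: posterior weight 1; P(next child type A) = 1/4.
Weighted sum = 1/4.

1/4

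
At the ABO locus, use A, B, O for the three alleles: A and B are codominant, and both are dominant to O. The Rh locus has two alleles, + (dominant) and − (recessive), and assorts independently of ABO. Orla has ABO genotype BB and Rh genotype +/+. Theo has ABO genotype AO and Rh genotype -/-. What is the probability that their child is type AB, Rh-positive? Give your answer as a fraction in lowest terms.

ABO cross BB × AO → offspring phenotypes: 1/2 B, 1/2 AB.
Rh cross +/+ × -/- → 1 Rh+.
Independent loci: P(type AB, Rh-positive) = 1/2 × 1 = 1/2.

1/2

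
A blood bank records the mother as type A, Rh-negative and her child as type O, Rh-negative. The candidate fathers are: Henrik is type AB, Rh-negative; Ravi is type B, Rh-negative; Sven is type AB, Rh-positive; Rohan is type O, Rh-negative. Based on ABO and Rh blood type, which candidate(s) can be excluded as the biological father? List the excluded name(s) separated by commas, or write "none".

A candidate is excluded only if no genotype consistent with his phenotype could produce a type O, Rh-negative child with a type A, Rh-negative mother.
Henrik (type AB, Rh-): no genotype consistent with that phenotype can produce a type-O Rh- child with a type-A mother.
Sven (type AB, Rh+): no genotype consistent with that phenotype can produce a type-O Rh- child with a type-A mother.

Henrik, Sven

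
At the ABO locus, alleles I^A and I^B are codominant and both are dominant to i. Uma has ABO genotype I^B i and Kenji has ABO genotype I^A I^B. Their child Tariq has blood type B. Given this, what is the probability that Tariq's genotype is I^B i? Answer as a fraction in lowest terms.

1/2

Cross I^B i × I^A I^B → 1/4 I^A I^B, 1/4 I^A i, 1/4 I^B I^B, 1/4 I^B i.
Type-B genotypes among offspring: I^B I^B (1/4), I^B i (1/4); total 1/2.
P(I^B i | type B) = (1/4) / (1/2) = 1/2.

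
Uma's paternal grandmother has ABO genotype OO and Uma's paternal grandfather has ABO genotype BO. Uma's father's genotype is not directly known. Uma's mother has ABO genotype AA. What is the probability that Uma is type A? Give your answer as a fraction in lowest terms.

3/4

Uma's father's ABO genotype from OO × BO: 1/2 BO, 1/2 OO.
Crossing each possibility with the mother AA and summing P(type A): 1/2·1/2 + 1/2·1 = 3/4.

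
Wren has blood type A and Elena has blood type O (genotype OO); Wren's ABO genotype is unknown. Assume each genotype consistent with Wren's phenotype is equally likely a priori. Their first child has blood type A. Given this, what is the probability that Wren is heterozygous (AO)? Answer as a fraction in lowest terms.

1/3

Possible genotypes: Wren ∈ {AA, AO}; Elena ∈ {OO}.
Weight each parental genotype pair by prior × P(type-A child):
  AA × OO: posterior weight 2/3.
  AO × OO: posterior weight 1/3.
Sum the posterior weight over pairs where Wren is AO: 1/3.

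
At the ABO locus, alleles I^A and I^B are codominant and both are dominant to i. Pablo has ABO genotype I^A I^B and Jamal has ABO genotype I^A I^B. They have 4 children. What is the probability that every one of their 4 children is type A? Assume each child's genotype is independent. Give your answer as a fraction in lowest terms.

1/256

ABO cross I^A I^B × I^A I^B → 1/4 A, 1/4 B, 1/2 AB.
So P(type A) = 1/4 per child.
All 4 independent: (1/4)^4 = 1/256.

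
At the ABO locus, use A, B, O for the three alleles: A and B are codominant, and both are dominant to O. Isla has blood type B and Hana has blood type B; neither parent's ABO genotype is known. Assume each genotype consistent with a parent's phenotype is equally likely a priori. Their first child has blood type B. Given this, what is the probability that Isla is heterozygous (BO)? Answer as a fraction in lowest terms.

7/15

Possible genotypes: Isla ∈ {BB, BO}; Hana ∈ {BB, BO}.
Weight each parental genotype pair by prior × P(type-B child):
  BB × BB: posterior weight 4/15.
  BB × BO: posterior weight 4/15.
  BO × BB: posterior weight 4/15.
  BO × BO: posterior weight 1/5.
Sum the posterior weight over pairs where Isla is BO: 7/15.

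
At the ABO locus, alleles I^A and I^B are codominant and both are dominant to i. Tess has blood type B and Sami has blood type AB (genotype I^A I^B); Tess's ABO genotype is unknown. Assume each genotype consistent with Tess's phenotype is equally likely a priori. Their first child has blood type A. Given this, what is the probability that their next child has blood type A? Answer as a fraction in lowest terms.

1/4

Possible genotypes: Tess ∈ {I^B I^B, I^B i}; Sami ∈ {I^A I^B}.
Weight each parental genotype pair by prior × P(type-A child):
  I^B i × I^A I^B: posterior weight 1; P(next child type A) = 1/4.
Weighted sum = 1/4.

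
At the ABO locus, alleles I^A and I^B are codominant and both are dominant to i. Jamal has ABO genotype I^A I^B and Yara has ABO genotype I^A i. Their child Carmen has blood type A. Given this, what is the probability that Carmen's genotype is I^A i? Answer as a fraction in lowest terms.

Cross I^A I^B × I^A i → 1/4 I^A I^A, 1/4 I^A I^B, 1/4 I^A i, 1/4 I^B i.
Type-A genotypes among offspring: I^A I^A (1/4), I^A i (1/4); total 1/2.
P(I^A i | type A) = (1/4) / (1/2) = 1/2.

1/2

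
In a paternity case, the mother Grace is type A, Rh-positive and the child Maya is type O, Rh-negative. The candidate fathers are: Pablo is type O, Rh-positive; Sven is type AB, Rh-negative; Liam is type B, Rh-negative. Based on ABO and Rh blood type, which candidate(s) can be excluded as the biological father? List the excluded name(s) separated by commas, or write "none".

Sven

A candidate is excluded only if no genotype consistent with his phenotype could produce a type O, Rh-negative child with a type A, Rh-positive mother.
Sven (type AB, Rh-): no genotype consistent with that phenotype can produce a type-O Rh- child with a type-A mother.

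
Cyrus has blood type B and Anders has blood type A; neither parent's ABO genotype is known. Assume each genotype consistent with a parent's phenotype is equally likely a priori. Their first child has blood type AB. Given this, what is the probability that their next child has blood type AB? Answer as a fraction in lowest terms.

25/36

Possible genotypes: Cyrus ∈ {BB, BO}; Anders ∈ {AA, AO}.
Weight each parental genotype pair by prior × P(type-AB child):
  BB × AA: posterior weight 4/9; P(next child type AB) = 1.
  BB × AO: posterior weight 2/9; P(next child type AB) = 1/2.
  BO × AA: posterior weight 2/9; P(next child type AB) = 1/2.
  BO × AO: posterior weight 1/9; P(next child type AB) = 1/4.
Weighted sum = 25/36.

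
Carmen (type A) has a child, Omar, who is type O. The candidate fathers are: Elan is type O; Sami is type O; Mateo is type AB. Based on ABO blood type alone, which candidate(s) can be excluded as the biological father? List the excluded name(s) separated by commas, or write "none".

A candidate is excluded only if no genotype consistent with his phenotype could produce a type O child with a type A mother.
Mateo (type AB): no genotype consistent with that phenotype can produce a type-O child with a type-A mother.

Mateo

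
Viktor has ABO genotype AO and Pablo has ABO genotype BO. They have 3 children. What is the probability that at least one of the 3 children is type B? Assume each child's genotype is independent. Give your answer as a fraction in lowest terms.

ABO cross AO × BO → 1/4 O, 1/4 A, 1/4 B, 1/4 AB.
So P(type B) = 1/4 per child.
P(none) = (3/4)^3 = 27/64; P(at least one) = 1 − 27/64 = 37/64.

37/64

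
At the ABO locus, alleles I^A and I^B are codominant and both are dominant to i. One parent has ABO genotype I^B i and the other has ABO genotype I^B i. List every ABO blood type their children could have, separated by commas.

Gametes from I^B i × I^B i give offspring ABO genotypes I^B I^B, I^B i, i i, i.e. phenotypes O, B.

O, B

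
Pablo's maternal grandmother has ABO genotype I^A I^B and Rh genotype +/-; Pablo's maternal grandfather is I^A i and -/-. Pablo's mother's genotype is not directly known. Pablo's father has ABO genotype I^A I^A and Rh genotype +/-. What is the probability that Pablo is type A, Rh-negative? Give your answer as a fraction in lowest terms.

Pablo's mother's ABO genotype from I^A I^B × I^A i: 1/4 I^A I^A, 1/4 I^A I^B, 1/4 I^A i, 1/4 I^B i.
Crossing each possibility with the father I^A I^A and summing P(type A): 1/4·1 + 1/4·1/2 + 1/4·1 + 1/4·1/2 = 3/4.
Similarly for Rh via the mother's Rh distribution: P(Rh-) = 3/8.
Independent loci: 3/4 × 3/8 = 9/32.

9/32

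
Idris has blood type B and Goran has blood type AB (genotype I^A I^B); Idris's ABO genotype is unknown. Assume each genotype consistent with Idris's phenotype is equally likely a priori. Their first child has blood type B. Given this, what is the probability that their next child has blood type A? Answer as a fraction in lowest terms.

1/8

Possible genotypes: Idris ∈ {I^B I^B, I^B i}; Goran ∈ {I^A I^B}.
Weight each parental genotype pair by prior × P(type-B child):
  I^B I^B × I^A I^B: posterior weight 1/2; P(next child type A) = 0.
  I^B i × I^A I^B: posterior weight 1/2; P(next child type A) = 1/4.
Weighted sum = 1/8.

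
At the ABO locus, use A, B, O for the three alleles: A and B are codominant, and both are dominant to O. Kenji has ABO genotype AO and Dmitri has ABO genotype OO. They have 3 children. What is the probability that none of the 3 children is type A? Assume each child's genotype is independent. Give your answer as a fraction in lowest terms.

1/8

ABO cross AO × OO → 1/2 O, 1/2 A.
So P(type A) = 1/2 per child.
P(not type A) = 1/2 for one child; (1/2)^3 = 1/8.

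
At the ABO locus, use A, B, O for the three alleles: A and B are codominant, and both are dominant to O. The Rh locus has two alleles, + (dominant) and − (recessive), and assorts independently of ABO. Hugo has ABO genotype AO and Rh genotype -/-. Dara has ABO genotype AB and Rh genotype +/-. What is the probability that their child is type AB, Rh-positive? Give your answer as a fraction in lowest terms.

ABO cross AO × AB → offspring phenotypes: 1/2 A, 1/4 B, 1/4 AB.
Rh cross -/- × +/- → 1/2 Rh+, 1/2 Rh-.
Independent loci: P(type AB, Rh-positive) = 1/4 × 1/2 = 1/8.

1/8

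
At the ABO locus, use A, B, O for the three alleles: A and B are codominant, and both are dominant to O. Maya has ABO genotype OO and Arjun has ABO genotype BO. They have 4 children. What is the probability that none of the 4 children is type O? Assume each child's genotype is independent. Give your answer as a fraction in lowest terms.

ABO cross OO × BO → 1/2 O, 1/2 B.
So P(type O) = 1/2 per child.
P(not type O) = 1/2 for one child; (1/2)^4 = 1/16.

1/16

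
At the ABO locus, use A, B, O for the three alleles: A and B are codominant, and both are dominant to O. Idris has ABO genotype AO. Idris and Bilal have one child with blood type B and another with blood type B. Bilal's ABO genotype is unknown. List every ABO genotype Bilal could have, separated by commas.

AB, BB, BO

For each candidate genotype of Bilal, check whether crossing it with AO can produce every observed child phenotype.
  AA → possible child types {A} ✗
  AB → possible child types {A, B, AB} ✓
  AO → possible child types {O, A} ✗
  BB → possible child types {B, AB} ✓
  BO → possible child types {O, A, B, AB} ✓
  OO → possible child types {O, A} ✗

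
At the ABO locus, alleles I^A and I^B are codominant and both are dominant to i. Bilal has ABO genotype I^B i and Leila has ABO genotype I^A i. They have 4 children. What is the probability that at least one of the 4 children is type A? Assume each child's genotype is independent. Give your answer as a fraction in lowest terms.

ABO cross I^B i × I^A i → 1/4 O, 1/4 A, 1/4 B, 1/4 AB.
So P(type A) = 1/4 per child.
P(none) = (3/4)^4 = 81/256; P(at least one) = 1 − 81/256 = 175/256.

175/256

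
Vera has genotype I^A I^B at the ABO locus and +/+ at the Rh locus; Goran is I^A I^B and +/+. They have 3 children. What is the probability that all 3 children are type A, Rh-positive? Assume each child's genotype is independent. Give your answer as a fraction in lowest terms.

ABO cross I^A I^B × I^A I^B → 1/4 A, 1/4 B, 1/2 AB.
Rh cross +/+ × +/+ → 1 Rh+; so P(type A, Rh-positive) = 1/4 × 1 = 1/4 per child.
All 3 independent: (1/4)^3 = 1/64.

1/64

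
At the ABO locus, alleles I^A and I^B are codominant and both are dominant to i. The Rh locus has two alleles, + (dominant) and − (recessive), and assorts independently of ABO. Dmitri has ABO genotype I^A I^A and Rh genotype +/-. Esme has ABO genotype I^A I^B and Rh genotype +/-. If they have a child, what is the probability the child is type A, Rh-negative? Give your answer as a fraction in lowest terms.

ABO cross I^A I^A × I^A I^B → offspring phenotypes: 1/2 A, 1/2 AB.
Rh cross +/- × +/- → 3/4 Rh+, 1/4 Rh-.
Independent loci: P(type A, Rh-negative) = 1/2 × 1/4 = 1/8.

1/8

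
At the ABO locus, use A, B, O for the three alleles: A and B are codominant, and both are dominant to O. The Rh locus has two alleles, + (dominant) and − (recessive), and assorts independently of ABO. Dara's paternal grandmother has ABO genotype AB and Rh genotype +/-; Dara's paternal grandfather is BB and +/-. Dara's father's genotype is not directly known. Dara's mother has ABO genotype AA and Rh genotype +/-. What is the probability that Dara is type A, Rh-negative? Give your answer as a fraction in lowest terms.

Dara's father's ABO genotype from AB × BB: 1/2 AB, 1/2 BB.
Crossing each possibility with the mother AA and summing P(type A): 1/2·1/2 + 1/2·0 = 1/4.
Similarly for Rh via the father's Rh distribution: P(Rh-) = 1/4.
Independent loci: 1/4 × 1/4 = 1/16.

1/16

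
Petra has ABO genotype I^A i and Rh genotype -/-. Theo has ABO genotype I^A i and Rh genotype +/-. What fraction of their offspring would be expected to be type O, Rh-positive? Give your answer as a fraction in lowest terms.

ABO cross I^A i × I^A i → offspring phenotypes: 1/4 O, 3/4 A.
Rh cross -/- × +/- → 1/2 Rh+, 1/2 Rh-.
Independent loci: P(type O, Rh-positive) = 1/4 × 1/2 = 1/8.

1/8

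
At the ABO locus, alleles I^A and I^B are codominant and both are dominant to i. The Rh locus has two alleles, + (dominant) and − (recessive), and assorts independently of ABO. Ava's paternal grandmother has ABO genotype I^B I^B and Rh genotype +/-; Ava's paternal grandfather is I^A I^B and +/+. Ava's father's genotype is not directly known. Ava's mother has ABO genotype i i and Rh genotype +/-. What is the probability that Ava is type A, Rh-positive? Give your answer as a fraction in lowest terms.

Ava's father's ABO genotype from I^B I^B × I^A I^B: 1/2 I^A I^B, 1/2 I^B I^B.
Crossing each possibility with the mother i i and summing P(type A): 1/2·1/2 + 1/2·0 = 1/4.
Similarly for Rh via the father's Rh distribution: P(Rh+) = 7/8.
Independent loci: 1/4 × 7/8 = 7/32.

7/32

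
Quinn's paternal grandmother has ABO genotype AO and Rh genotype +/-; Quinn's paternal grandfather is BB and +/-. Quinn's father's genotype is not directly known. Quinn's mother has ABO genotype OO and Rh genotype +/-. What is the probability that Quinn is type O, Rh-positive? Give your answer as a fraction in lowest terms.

Quinn's father's ABO genotype from AO × BB: 1/2 AB, 1/2 BO.
Crossing each possibility with the mother OO and summing P(type O): 1/2·0 + 1/2·1/2 = 1/4.
Similarly for Rh via the father's Rh distribution: P(Rh+) = 3/4.
Independent loci: 1/4 × 3/4 = 3/16.

3/16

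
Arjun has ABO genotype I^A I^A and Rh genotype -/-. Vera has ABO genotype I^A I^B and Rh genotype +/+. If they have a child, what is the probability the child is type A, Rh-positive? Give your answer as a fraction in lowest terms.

1/2

ABO cross I^A I^A × I^A I^B → offspring phenotypes: 1/2 A, 1/2 AB.
Rh cross -/- × +/+ → 1 Rh+.
Independent loci: P(type A, Rh-positive) = 1/2 × 1 = 1/2.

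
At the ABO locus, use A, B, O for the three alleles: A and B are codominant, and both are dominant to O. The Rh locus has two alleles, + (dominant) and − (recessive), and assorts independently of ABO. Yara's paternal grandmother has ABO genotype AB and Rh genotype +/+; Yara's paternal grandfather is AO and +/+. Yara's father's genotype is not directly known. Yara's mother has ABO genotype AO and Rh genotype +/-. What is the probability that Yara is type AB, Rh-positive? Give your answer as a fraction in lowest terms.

Yara's father's ABO genotype from AB × AO: 1/4 AA, 1/4 AB, 1/4 AO, 1/4 BO.
Crossing each possibility with the mother AO and summing P(type AB): 1/4·0 + 1/4·1/4 + 1/4·0 + 1/4·1/4 = 1/8.
Similarly for Rh via the father's Rh distribution: P(Rh+) = 1.
Independent loci: 1/8 × 1 = 1/8.

1/8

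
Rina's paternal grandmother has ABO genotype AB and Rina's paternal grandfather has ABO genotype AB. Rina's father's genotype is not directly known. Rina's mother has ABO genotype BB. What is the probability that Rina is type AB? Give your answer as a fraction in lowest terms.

Rina's father's ABO genotype from AB × AB: 1/4 AA, 1/2 AB, 1/4 BB.
Crossing each possibility with the mother BB and summing P(type AB): 1/4·1 + 1/2·1/2 + 1/4·0 = 1/2.

1/2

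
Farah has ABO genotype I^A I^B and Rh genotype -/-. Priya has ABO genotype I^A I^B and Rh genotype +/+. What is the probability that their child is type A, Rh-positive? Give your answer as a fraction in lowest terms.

ABO cross I^A I^B × I^A I^B → offspring phenotypes: 1/4 A, 1/4 B, 1/2 AB.
Rh cross -/- × +/+ → 1 Rh+.
Independent loci: P(type A, Rh-positive) = 1/4 × 1 = 1/4.

1/4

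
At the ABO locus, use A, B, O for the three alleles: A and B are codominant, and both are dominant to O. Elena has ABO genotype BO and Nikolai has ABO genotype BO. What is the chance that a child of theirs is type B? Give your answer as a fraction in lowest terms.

3/4

ABO cross BO × BO → offspring phenotypes: 1/4 O, 3/4 B.
So P(type B) = 3/4.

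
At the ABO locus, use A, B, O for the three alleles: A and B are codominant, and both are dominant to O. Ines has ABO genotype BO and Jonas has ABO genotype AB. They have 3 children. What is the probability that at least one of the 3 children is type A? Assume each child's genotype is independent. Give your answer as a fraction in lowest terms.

37/64

ABO cross BO × AB → 1/4 A, 1/2 B, 1/4 AB.
So P(type A) = 1/4 per child.
P(none) = (3/4)^3 = 27/64; P(at least one) = 1 − 27/64 = 37/64.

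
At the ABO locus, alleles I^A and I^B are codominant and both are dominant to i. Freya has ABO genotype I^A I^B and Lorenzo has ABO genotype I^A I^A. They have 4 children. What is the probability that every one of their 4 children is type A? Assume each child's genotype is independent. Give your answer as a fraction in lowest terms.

ABO cross I^A I^B × I^A I^A → 1/2 A, 1/2 AB.
So P(type A) = 1/2 per child.
All 4 independent: (1/2)^4 = 1/16.

1/16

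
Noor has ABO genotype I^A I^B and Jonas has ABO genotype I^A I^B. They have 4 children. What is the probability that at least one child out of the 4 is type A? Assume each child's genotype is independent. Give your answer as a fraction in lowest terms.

175/256

ABO cross I^A I^B × I^A I^B → 1/4 A, 1/4 B, 1/2 AB.
So P(type A) = 1/4 per child.
P(none) = (3/4)^4 = 81/256; P(at least one) = 1 − 81/256 = 175/256.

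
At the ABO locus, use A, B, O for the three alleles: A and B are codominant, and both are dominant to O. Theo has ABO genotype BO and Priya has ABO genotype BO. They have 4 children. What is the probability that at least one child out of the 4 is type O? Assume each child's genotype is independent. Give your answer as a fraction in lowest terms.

ABO cross BO × BO → 1/4 O, 3/4 B.
So P(type O) = 1/4 per child.
P(none) = (3/4)^4 = 81/256; P(at least one) = 1 − 81/256 = 175/256.

175/256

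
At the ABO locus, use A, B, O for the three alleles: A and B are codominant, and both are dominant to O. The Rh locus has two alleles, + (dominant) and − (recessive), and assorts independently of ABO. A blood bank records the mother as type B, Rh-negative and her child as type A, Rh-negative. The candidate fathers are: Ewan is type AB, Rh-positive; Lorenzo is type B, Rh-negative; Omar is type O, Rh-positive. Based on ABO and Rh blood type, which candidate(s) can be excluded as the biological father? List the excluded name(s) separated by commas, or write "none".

A candidate is excluded only if no genotype consistent with his phenotype could produce a type A, Rh-negative child with a type B, Rh-negative mother.
Lorenzo (type B, Rh-): no genotype consistent with that phenotype can produce a type-A Rh- child with a type-B mother.
Omar (type O, Rh+): no genotype consistent with that phenotype can produce a type-A Rh- child with a type-B mother.

Lorenzo, Omar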